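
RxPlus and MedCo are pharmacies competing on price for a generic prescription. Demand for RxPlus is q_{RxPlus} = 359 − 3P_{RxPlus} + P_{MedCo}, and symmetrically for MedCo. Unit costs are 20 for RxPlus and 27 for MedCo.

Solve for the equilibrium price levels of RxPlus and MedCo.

84.4, 87.4

RxPlus's profit: π = (P_{RxPlus} − 20)(359 − 3P_{RxPlus} + P_{MedCo}).
∂π/∂P_{RxPlus} = 419 − 6P_{RxPlus} + P_{MedCo} = 0 ⇒ P_{RxPlus} = 419/6 + (1/6)P_{MedCo}.
Similarly P_{MedCo} = 220/3 + (1/6)P_{RxPlus}.
Solving the two reaction functions simultaneously: (1 − (1/6)(1/6))P_{RxPlus} = 419/6 + (1/6)·(220/3), so (35/36)P_{RxPlus} = 1477/18 and P_{RxPlus} = 84.4.
Then P_{MedCo} = 220/3 + (1/6)·84.4 = 87.4.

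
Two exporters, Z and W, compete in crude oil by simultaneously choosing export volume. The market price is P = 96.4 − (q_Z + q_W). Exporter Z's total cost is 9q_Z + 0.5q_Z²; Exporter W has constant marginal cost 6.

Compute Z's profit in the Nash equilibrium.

427.4016

Exporter Z's profit: π = q_Z(96.4 − (q_Z + q_W)) − 9q_Z − 0.5q_Z².
∂π/∂q_Z = 87.4 − 3q_Z − q_W = 0, so q_Z = 437/15 − (1/3)q_W.
For W: ∂π/∂q_W = 90.4 − 2q_W − q_Z = 0 ⇒ q_W = 45.2 − 0.5q_Z.
Plugging q_W into Z's best response: q_Z = 437/15 − (1/3)(45.2 − 0.5q_Z) ⇒ (5/6)q_Z = 211/15, so q_Z = 16.88.
Then q_W = 45.2 − 0.5·16.88 = 36.76.
Price P = 96.4 − 53.64 = 42.76.
Z's profit: (42.76 − 9)·16.88 − 0.5(16.88)² = 427.4016.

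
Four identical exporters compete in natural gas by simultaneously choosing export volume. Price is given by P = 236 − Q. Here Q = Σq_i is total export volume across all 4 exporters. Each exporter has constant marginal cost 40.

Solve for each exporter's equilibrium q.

A representative exporter's profit is π_i = q_i(236 − Q) − 40q_i, with Q = q_i + Σ_{j≠i} q_j.
First-order condition: 196 − 2q_i − Σ_{j≠i} q_j = 0.
Imposing symmetry (q_j = q for all j) turns Σ_{j≠i} q_j into 3q, so 196 = 5q and q = 39.2.

39.2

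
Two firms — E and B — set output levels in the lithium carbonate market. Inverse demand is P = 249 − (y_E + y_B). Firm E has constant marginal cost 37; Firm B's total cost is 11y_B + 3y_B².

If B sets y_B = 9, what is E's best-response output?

Firm E's profit: π = y_E(249 − (y_E + y_B)) − 37y_E.
∂π/∂y_E = 212 − 2y_E − y_B = 0, so y_E = 106 − 0.5y_B.
At y_B = 9: y_E = 106 − 0.5·9 = 101.5.

101.5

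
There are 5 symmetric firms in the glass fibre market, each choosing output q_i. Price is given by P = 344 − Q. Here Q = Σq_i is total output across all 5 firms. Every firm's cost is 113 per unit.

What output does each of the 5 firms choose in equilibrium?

38.5

A representative firm's profit is π_i = q_i(344 − Q) − 113q_i, with Q = q_i + Σ_{j≠i} q_j.
First-order condition: 231 − 2q_i − Σ_{j≠i} q_j = 0.
With identical firms, set every q_j = q: then 231 − 2q − 4q = 0, i.e. q = 231/6 = 38.5.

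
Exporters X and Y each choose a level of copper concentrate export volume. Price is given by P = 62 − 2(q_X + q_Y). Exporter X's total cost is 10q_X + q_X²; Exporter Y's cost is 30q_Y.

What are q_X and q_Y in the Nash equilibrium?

Exporter X's profit: π = q_X(62 − 2(q_X + q_Y)) − 10q_X − q_X².
∂π/∂q_X = 52 − 6q_X − 2q_Y = 0, so q_X = 26/3 − (1/3)q_Y.
For Y: ∂π/∂q_Y = 32 − 4q_Y − 2q_X = 0 ⇒ q_Y = 8 − 0.5q_X.
Plugging q_Y into X's best response: q_X = 26/3 − (1/3)(8 − 0.5q_X) ⇒ (5/6)q_X = 6, so q_X = 7.2.
Then q_Y = 8 − 0.5·7.2 = 4.4.

7.2, 4.4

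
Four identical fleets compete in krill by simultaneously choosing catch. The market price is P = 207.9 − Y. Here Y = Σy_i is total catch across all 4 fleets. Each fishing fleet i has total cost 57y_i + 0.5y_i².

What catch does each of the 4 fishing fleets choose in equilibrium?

25.15

A representative fishing fleet's profit is π_i = y_i(207.9 − Y) − 57y_i − 0.5y_i², with Y = y_i + Σ_{j≠i} y_j.
First-order condition: 150.9 − 3y_i − Σ_{j≠i} y_j = 0.
In a symmetric equilibrium every fishing fleet chooses the same y, so Σ_{j≠i} y_j = 3y. The condition becomes 150.9 − 6y = 0, giving y = 150.9/6 = 25.15.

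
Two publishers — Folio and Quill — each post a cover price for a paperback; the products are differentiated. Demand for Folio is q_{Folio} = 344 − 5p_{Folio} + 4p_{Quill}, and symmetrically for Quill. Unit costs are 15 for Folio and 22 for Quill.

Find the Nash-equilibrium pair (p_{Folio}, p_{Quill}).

71.5, 74

Folio's profit: π = (p_{Folio} − 15)(344 − 5p_{Folio} + 4p_{Quill}).
∂π/∂p_{Folio} = 419 − 10p_{Folio} + 4p_{Quill} = 0 ⇒ p_{Folio} = 41.9 + 0.4p_{Quill}.
Similarly p_{Quill} = 45.4 + 0.4p_{Folio}.
Plugging p_{Quill} into Folio's best response: p_{Folio} = 41.9 + 0.4(45.4 + 0.4p_{Folio}) ⇒ 0.84p_{Folio} = 60.06, so p_{Folio} = 71.5.
Then p_{Quill} = 45.4 + 0.4·71.5 = 74.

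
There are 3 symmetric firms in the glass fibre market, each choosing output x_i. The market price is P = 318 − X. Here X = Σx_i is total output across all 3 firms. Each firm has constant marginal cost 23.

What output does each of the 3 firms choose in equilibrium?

A representative firm's profit is π_i = x_i(318 − X) − 23x_i, with X = x_i + Σ_{j≠i} x_j.
First-order condition: 295 − 2x_i − Σ_{j≠i} x_j = 0.
Imposing symmetry (x_j = x for all j) turns Σ_{j≠i} x_j into 2x, so 295 = 4x and x = 73.75.

73.75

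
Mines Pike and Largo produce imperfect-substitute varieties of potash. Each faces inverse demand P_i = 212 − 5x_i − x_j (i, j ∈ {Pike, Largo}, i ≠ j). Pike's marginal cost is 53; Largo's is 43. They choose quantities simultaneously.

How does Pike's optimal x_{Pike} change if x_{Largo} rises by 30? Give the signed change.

-3

Mine Pike's profit: π = x_{Pike}(212 − 5x_{Pike} − x_{Largo}) − 53x_{Pike}.
∂π/∂x_{Pike} = 159 − 10x_{Pike} − x_{Largo} = 0 ⇒ x_{Pike} = 15.9 − 0.1x_{Largo}.
The reaction-function slope is −0.1, so a 30-unit rise in x_{Largo} moves x_{Pike} by −0.1 × 30 = −3. Pike's best response falls — the actions are strategic substitutes.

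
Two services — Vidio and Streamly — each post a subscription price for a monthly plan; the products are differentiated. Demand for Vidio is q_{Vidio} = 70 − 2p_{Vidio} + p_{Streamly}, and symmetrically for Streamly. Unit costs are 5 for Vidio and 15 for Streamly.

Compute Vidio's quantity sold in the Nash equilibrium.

46

Vidio's profit: π = (p_{Vidio} − 5)(70 − 2p_{Vidio} + p_{Streamly}).
∂π/∂p_{Vidio} = 80 − 4p_{Vidio} + p_{Streamly} = 0 ⇒ p_{Vidio} = 20 + 0.25p_{Streamly}.
Similarly p_{Streamly} = 25 + 0.25p_{Vidio}.
Solving the two reaction functions simultaneously: (1 − (0.25)(0.25))p_{Vidio} = 20 + 0.25·25, so 0.9375p_{Vidio} = 26.25 and p_{Vidio} = 28.
Then p_{Streamly} = 25 + 0.25·28 = 32.
q_{Vidio} = 70 − 2·28 + 32 = 46.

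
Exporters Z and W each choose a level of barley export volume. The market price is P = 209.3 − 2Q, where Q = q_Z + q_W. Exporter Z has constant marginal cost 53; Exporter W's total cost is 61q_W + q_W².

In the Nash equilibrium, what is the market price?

117.12

Exporter Z's profit: π = q_Z(209.3 − 2(q_Z + q_W)) − 53q_Z.
∂π/∂q_Z = 156.3 − 4q_Z − 2q_W = 0, so q_Z = 39.075 − 0.5q_W.
For W: ∂π/∂q_W = 148.3 − 6q_W − 2q_Z = 0 ⇒ q_W = 1483/60 − (1/3)q_Z.
Substituting the second reaction function into the first: q_Z = 39.075 − 0.5(1483/60 − (1/3)q_Z), which gives (5/6)q_Z = 1603/60 ⇒ q_Z = 32.06.
Then q_W = 1483/60 − (1/3)·32.06 = 14.03.
Equilibrium price: P = 209.3 − 2·46.09 = 117.12.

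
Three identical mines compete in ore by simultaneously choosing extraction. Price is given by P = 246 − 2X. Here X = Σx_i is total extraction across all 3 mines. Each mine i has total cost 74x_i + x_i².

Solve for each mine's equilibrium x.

17.2

A representative mine's profit is π_i = x_i(246 − 2X) − 74x_i − x_i², with X = x_i + Σ_{j≠i} x_j.
First-order condition: 172 − 6x_i − 2Σ_{j≠i} x_j = 0.
With identical mines, set every x_j = x: then 172 − 6x − 4x = 0, i.e. x = 172/10 = 17.2.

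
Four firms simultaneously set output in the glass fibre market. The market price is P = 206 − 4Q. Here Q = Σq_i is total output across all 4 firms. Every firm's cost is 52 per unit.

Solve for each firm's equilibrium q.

7.7

A representative firm's profit is π_i = q_i(206 − 4Q) − 52q_i, with Q = q_i + Σ_{j≠i} q_j.
First-order condition: 154 − 8q_i − 4Σ_{j≠i} q_j = 0.
With identical firms, set every q_j = q: then 154 − 8q − 12q = 0, i.e. q = 154/20 = 7.7.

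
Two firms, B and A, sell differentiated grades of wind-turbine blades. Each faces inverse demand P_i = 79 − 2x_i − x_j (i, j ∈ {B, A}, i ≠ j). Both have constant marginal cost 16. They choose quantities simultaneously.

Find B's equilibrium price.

41.2

Firm B's profit: π = x_B(79 − 2x_B − x_A) − 16x_B.
∂π/∂x_B = 63 − 4x_B − x_A = 0 ⇒ x_B = 15.75 − 0.25x_A.
The game is symmetric, so in equilibrium x_A = x_B: the reaction function gives 1.25x_B = 15.75, hence x_B = 12.6.
P_B = 79 − 2·12.6 − 12.6 = 41.2.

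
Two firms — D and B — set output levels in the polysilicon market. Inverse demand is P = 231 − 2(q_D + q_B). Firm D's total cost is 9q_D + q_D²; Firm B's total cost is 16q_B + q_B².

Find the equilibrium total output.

Firm D's profit: π = q_D(231 − 2(q_D + q_B)) − 9q_D − q_D².
∂π/∂q_D = 222 − 6q_D − 2q_B = 0, so q_D = 37 − (1/3)q_B.
By the same steps for B: q_B = 215/6 − (1/3)q_D.
Substituting the second reaction function into the first: q_D = 37 − (1/3)(215/6 − (1/3)q_D), which gives (8/9)q_D = 451/18 ⇒ q_D = 28.1875.
Then q_B = 215/6 − (1/3)·28.1875 = 26.4375.
Total output: 28.1875 + 26.4375 = 54.625.

54.625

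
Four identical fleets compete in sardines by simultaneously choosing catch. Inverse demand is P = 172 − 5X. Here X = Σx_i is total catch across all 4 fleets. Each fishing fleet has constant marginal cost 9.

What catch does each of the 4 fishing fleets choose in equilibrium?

6.52

A representative fishing fleet's profit is π_i = x_i(172 − 5X) − 9x_i, with X = x_i + Σ_{j≠i} x_j.
First-order condition: 163 − 10x_i − 5Σ_{j≠i} x_j = 0.
In a symmetric equilibrium every fishing fleet chooses the same x, so Σ_{j≠i} x_j = 3x. The condition becomes 163 − 25x = 0, giving x = 163/25 = 6.52.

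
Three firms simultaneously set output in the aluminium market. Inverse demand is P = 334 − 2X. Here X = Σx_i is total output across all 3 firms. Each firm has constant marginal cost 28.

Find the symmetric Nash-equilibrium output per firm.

38.25

A representative firm's profit is π_i = x_i(334 − 2X) − 28x_i, with X = x_i + Σ_{j≠i} x_j.
First-order condition: 306 − 4x_i − 2Σ_{j≠i} x_j = 0.
Imposing symmetry (x_j = x for all j) turns Σ_{j≠i} x_j into 2x, so 306 = 8x and x = 38.25.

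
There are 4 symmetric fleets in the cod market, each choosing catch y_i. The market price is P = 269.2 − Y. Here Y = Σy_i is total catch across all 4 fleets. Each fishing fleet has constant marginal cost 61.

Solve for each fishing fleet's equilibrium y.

41.64

A representative fishing fleet's profit is π_i = y_i(269.2 − Y) − 61y_i, with Y = y_i + Σ_{j≠i} y_j.
First-order condition: 208.2 − 2y_i − Σ_{j≠i} y_j = 0.
In a symmetric equilibrium every fishing fleet chooses the same y, so Σ_{j≠i} y_j = 3y. The condition becomes 208.2 − 5y = 0, giving y = 208.2/5 = 41.64.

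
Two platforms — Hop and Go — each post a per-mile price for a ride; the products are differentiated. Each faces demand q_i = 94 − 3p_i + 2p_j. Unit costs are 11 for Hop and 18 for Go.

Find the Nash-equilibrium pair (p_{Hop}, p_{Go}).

33.0625, 35.6875

Hop's profit: π = (p_{Hop} − 11)(94 − 3p_{Hop} + 2p_{Go}).
∂π/∂p_{Hop} = 127 − 6p_{Hop} + 2p_{Go} = 0 ⇒ p_{Hop} = 127/6 + (1/3)p_{Go}.
Similarly p_{Go} = 74/3 + (1/3)p_{Hop}.
Substituting the second reaction function into the first: p_{Hop} = 127/6 + (1/3)(74/3 + (1/3)p_{Hop}), which gives (8/9)p_{Hop} = 529/18 ⇒ p_{Hop} = 33.0625.
Then p_{Go} = 74/3 + (1/3)·33.0625 = 35.6875.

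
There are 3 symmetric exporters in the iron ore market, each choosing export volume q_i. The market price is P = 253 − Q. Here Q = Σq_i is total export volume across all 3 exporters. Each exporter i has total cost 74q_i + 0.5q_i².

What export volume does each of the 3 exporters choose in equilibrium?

A representative exporter's profit is π_i = q_i(253 − Q) − 74q_i − 0.5q_i², with Q = q_i + Σ_{j≠i} q_j.
First-order condition: 179 − 3q_i − Σ_{j≠i} q_j = 0.
Imposing symmetry (q_j = q for all j) turns Σ_{j≠i} q_j into 2q, so 179 = 5q and q = 35.8.

35.8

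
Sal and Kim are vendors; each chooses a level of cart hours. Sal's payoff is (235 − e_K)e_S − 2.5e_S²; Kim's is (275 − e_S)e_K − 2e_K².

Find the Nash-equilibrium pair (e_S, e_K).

Expanding Sal's payoff: 235e_S − e_Ke_S − 2.5e_S².
∂π/∂e_S = 235 − e_K − 5e_S = 0, so e_S = 47 − 0.2e_K.
Likewise for Kim: e_K = 68.75 − 0.25e_S.
Substituting the second reaction function into the first: e_S = 47 − 0.2(68.75 − 0.25e_S), which gives 0.95e_S = 33.25 ⇒ e_S = 35.
Then e_K = 68.75 − 0.25·35 = 60.

35, 60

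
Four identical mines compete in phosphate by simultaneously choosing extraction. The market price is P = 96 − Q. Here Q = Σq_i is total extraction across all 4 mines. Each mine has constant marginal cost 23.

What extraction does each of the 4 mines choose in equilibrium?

14.6

A representative mine's profit is π_i = q_i(96 − Q) − 23q_i, with Q = q_i + Σ_{j≠i} q_j.
First-order condition: 73 − 2q_i − Σ_{j≠i} q_j = 0.
Imposing symmetry (q_j = q for all j) turns Σ_{j≠i} q_j into 3q, so 73 = 5q and q = 14.6.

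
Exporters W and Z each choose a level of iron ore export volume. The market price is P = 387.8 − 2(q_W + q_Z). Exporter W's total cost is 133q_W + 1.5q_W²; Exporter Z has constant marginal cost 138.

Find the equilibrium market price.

Exporter W's profit: π = q_W(387.8 − 2(q_W + q_Z)) − 133q_W − 1.5q_W².
∂π/∂q_W = 254.8 − 7q_W − 2q_Z = 0, so q_W = 36.4 − (2/7)q_Z.
For Z: ∂π/∂q_Z = 249.8 − 4q_Z − 2q_W = 0 ⇒ q_Z = 62.45 − 0.5q_W.
Substituting the second reaction function into the first: q_W = 36.4 − (2/7)(62.45 − 0.5q_W), which gives (6/7)q_W = 1299/70 ⇒ q_W = 21.65.
Then q_Z = 62.45 − 0.5·21.65 = 51.625.
Equilibrium price: P = 387.8 − 2·73.275 = 241.25.

241.25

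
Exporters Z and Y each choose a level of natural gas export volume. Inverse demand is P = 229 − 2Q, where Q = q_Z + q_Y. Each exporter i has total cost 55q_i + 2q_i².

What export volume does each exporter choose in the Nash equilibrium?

Exporter Z's profit: π = q_Z(229 − 2(q_Z + q_Y)) − 55q_Z − 2q_Z².
∂π/∂q_Z = 174 − 8q_Z − 2q_Y = 0, so q_Z = 21.75 − 0.25q_Y.
Setting q_Z = q_Y in the reaction function: q_Z = 21.75 − 0.25q_Z, so q_Z = 21.75 / 1.25 = 17.4.

17.4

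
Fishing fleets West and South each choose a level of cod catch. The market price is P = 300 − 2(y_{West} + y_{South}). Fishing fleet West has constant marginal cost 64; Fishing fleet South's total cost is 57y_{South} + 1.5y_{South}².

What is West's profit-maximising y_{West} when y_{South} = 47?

Fishing fleet West's profit: π = y_{West}(300 − 2(y_{West} + y_{South})) − 64y_{West}.
∂π/∂y_{West} = 236 − 4y_{West} − 2y_{South} = 0, so y_{West} = 59 − 0.5y_{South}.
At y_{South} = 47: y_{West} = 59 − 0.5·47 = 35.5.

35.5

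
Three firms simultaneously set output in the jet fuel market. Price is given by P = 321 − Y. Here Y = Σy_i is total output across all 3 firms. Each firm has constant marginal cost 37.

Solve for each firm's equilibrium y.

71

A representative firm's profit is π_i = y_i(321 − Y) − 37y_i, with Y = y_i + Σ_{j≠i} y_j.
First-order condition: 284 − 2y_i − Σ_{j≠i} y_j = 0.
Imposing symmetry (y_j = y for all j) turns Σ_{j≠i} y_j into 2y, so 284 = 4y and y = 71.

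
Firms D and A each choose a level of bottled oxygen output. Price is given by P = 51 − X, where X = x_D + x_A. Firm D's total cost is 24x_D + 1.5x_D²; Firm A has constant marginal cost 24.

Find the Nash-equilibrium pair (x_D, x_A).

Firm D's profit: π = x_D(51 − (x_D + x_A)) − 24x_D − 1.5x_D².
∂π/∂x_D = 27 − 5x_D − x_A = 0, so x_D = 5.4 − 0.2x_A.
For A: ∂π/∂x_A = 27 − 2x_A − x_D = 0 ⇒ x_A = 13.5 − 0.5x_D.
Substituting the second reaction function into the first: x_D = 5.4 − 0.2(13.5 − 0.5x_D), which gives 0.9x_D = 2.7 ⇒ x_D = 3.
Then x_A = 13.5 − 0.5·3 = 12.

3, 12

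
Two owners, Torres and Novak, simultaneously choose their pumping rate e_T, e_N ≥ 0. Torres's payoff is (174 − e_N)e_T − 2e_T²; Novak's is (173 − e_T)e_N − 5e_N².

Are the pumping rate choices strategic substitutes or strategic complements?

Expanding Torres's payoff: 174e_T − e_Ne_T − 2e_T².
∂π/∂e_T = 174 − e_N − 4e_T = 0, so e_T = 43.5 − 0.25e_N.
The best-response slope de_T/de_N = −0.25 < 0: the reaction function is downward-sloping, so the choices are strategic substitutes.

strategic substitutes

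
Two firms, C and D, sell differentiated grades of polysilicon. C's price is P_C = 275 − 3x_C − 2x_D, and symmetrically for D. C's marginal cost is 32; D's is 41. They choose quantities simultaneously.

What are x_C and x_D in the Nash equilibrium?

30.9375, 28.6875

Firm C's profit: π = x_C(275 − 3x_C − 2x_D) − 32x_C.
∂π/∂x_C = 243 − 6x_C − 2x_D = 0 ⇒ x_C = 40.5 − (1/3)x_D.
Similarly x_D = 39 − (1/3)x_C.
Solving the two reaction functions simultaneously: (1 − (−1/3)(−1/3))x_C = 40.5 − (1/3)·39, so (8/9)x_C = 27.5 and x_C = 30.9375.
Then x_D = 39 − (1/3)·30.9375 = 28.6875.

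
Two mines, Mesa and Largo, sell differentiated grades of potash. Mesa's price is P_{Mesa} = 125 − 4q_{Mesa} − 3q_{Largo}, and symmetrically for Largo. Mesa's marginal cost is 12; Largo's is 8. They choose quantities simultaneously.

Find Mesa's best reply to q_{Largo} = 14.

8.875

Mine Mesa's profit: π = q_{Mesa}(125 − 4q_{Mesa} − 3q_{Largo}) − 12q_{Mesa}.
∂π/∂q_{Mesa} = 113 − 8q_{Mesa} − 3q_{Largo} = 0 ⇒ q_{Mesa} = 14.125 − 0.375q_{Largo}.
At q_{Largo} = 14: q_{Mesa} = 14.125 − 0.375·14 = 8.875.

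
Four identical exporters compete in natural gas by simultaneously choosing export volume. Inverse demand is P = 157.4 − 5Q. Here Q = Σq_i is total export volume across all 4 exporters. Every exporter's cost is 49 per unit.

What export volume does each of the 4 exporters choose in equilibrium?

4.336

A representative exporter's profit is π_i = q_i(157.4 − 5Q) − 49q_i, with Q = q_i + Σ_{j≠i} q_j.
First-order condition: 108.4 − 10q_i − 5Σ_{j≠i} q_j = 0.
In a symmetric equilibrium every exporter chooses the same q, so Σ_{j≠i} q_j = 3q. The condition becomes 108.4 − 25q = 0, giving q = 108.4/25 = 4.336.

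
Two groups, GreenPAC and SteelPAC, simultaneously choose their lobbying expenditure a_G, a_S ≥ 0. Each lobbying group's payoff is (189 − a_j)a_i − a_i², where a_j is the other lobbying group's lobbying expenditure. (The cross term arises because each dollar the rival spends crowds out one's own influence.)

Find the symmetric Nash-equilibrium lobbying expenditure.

GreenPAC's payoff is (189 − a_S)a_G − a_G².
∂π/∂a_G = 189 − a_S − 2a_G = 0, so a_G = 94.5 − 0.5a_S.
By symmetry a_S = a_G; substituting into the reaction function, 1.5a_G = 94.5 and a_G = 63.

63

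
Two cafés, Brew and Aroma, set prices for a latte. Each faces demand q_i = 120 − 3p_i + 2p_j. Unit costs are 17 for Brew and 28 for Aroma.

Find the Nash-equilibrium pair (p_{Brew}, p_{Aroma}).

Brew's profit: π = (p_{Brew} − 17)(120 − 3p_{Brew} + 2p_{Aroma}).
∂π/∂p_{Brew} = 171 − 6p_{Brew} + 2p_{Aroma} = 0 ⇒ p_{Brew} = 28.5 + (1/3)p_{Aroma}.
Similarly p_{Aroma} = 34 + (1/3)p_{Brew}.
Substituting the second reaction function into the first: p_{Brew} = 28.5 + (1/3)(34 + (1/3)p_{Brew}), which gives (8/9)p_{Brew} = 239/6 ⇒ p_{Brew} = 44.8125.
Then p_{Aroma} = 34 + (1/3)·44.8125 = 48.9375.

44.8125, 48.9375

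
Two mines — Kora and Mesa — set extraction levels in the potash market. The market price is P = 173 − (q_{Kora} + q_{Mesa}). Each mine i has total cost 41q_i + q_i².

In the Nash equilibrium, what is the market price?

120.2

Mine Kora's profit: π = q_{Kora}(173 − (q_{Kora} + q_{Mesa})) − 41q_{Kora} − q_{Kora}².
∂π/∂q_{Kora} = 132 − 4q_{Kora} − q_{Mesa} = 0, so q_{Kora} = 33 − 0.25q_{Mesa}.
The game is symmetric, so in equilibrium q_{Mesa} = q_{Kora}: the reaction function gives 1.25q_{Kora} = 33, hence q_{Kora} = 26.4.
Equilibrium price: P = 173 − 52.8 = 120.2.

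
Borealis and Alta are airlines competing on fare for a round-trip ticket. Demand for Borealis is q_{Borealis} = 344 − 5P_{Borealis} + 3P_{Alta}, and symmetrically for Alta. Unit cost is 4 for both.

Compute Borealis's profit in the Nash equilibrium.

11520

Borealis's profit: π = (P_{Borealis} − 4)(344 − 5P_{Borealis} + 3P_{Alta}).
∂π/∂P_{Borealis} = 364 − 10P_{Borealis} + 3P_{Alta} = 0 ⇒ P_{Borealis} = 36.4 + 0.3P_{Alta}.
The game is symmetric, so in equilibrium P_{Alta} = P_{Borealis}: the reaction function gives 0.7P_{Borealis} = 36.4, hence P_{Borealis} = 52.
q_{Borealis} = 344 − 5·52 + 3·52 = 240.
Profit = (52 − 4)·240 = 11520.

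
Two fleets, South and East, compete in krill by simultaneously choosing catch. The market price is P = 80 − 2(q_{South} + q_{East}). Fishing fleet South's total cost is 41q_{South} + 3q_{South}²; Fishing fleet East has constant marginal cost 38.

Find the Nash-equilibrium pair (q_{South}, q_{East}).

2, 9.5

Fishing fleet South's profit: π = q_{South}(80 − 2(q_{South} + q_{East})) − 41q_{South} − 3q_{South}².
∂π/∂q_{South} = 39 − 10q_{South} − 2q_{East} = 0, so q_{South} = 3.9 − 0.2q_{East}.
For East: ∂π/∂q_{East} = 42 − 4q_{East} − 2q_{South} = 0 ⇒ q_{East} = 10.5 − 0.5q_{South}.
Plugging q_{East} into South's best response: q_{South} = 3.9 − 0.2(10.5 − 0.5q_{South}) ⇒ 0.9q_{South} = 1.8, so q_{South} = 2.
Then q_{East} = 10.5 − 0.5·2 = 9.5.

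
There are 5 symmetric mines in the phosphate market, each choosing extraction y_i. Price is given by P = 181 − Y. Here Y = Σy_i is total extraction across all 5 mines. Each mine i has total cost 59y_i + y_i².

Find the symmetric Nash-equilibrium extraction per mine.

15.25

A representative mine's profit is π_i = y_i(181 − Y) − 59y_i − y_i², with Y = y_i + Σ_{j≠i} y_j.
First-order condition: 122 − 4y_i − Σ_{j≠i} y_j = 0.
With identical mines, set every y_j = y: then 122 − 4y − 4y = 0, i.e. y = 122/8 = 15.25.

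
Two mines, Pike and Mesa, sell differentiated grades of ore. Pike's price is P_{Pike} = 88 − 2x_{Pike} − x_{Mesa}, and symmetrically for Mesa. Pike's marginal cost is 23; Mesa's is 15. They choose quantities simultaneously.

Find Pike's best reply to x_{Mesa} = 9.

Mine Pike's profit: π = x_{Pike}(88 − 2x_{Pike} − x_{Mesa}) − 23x_{Pike}.
∂π/∂x_{Pike} = 65 − 4x_{Pike} − x_{Mesa} = 0 ⇒ x_{Pike} = 16.25 − 0.25x_{Mesa}.
At x_{Mesa} = 9: x_{Pike} = 16.25 − 0.25·9 = 14.

14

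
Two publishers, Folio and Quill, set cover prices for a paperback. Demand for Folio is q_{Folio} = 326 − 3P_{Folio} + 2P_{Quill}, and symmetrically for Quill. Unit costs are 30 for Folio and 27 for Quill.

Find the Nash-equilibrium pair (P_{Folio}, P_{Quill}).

103.4375, 102.3125

Folio's profit: π = (P_{Folio} − 30)(326 − 3P_{Folio} + 2P_{Quill}).
∂π/∂P_{Folio} = 416 − 6P_{Folio} + 2P_{Quill} = 0 ⇒ P_{Folio} = 208/3 + (1/3)P_{Quill}.
Similarly P_{Quill} = 407/6 + (1/3)P_{Folio}.
Substituting the second reaction function into the first: P_{Folio} = 208/3 + (1/3)(407/6 + (1/3)P_{Folio}), which gives (8/9)P_{Folio} = 1655/18 ⇒ P_{Folio} = 103.4375.
Then P_{Quill} = 407/6 + (1/3)·103.4375 = 102.3125.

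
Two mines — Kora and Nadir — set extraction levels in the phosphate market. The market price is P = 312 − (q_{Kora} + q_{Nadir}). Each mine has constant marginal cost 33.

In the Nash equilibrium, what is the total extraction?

Mine Kora's profit: π = q_{Kora}(312 − (q_{Kora} + q_{Nadir})) − 33q_{Kora}.
∂π/∂q_{Kora} = 279 − 2q_{Kora} − q_{Nadir} = 0, so q_{Kora} = 139.5 − 0.5q_{Nadir}.
The game is symmetric, so in equilibrium q_{Nadir} = q_{Kora}: the reaction function gives 1.5q_{Kora} = 139.5, hence q_{Kora} = 93.
Total extraction: 93 + 93 = 186.

186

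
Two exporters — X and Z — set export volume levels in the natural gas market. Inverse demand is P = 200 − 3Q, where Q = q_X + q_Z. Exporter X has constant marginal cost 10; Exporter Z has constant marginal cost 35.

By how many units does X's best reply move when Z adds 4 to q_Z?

Exporter X's profit: π = q_X(200 − 3(q_X + q_Z)) − 10q_X.
∂π/∂q_X = 190 − 6q_X − 3q_Z = 0, so q_X = 95/3 − 0.5q_Z.
The reaction-function slope is −0.5, so a 4-unit rise in q_Z moves q_X by −0.5 × 4 = −2. X's best response falls — the actions are strategic substitutes.

-2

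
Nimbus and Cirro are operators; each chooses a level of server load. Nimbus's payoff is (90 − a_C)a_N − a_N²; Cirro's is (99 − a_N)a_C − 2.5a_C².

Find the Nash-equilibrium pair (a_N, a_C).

39, 12

Expanding Nimbus's payoff: 90a_N − a_Ca_N − a_N².
∂π/∂a_N = 90 − a_C − 2a_N = 0, so a_N = 45 − 0.5a_C.
Likewise for Cirro: a_C = 19.8 − 0.2a_N.
Solving the two reaction functions simultaneously: (1 − (−0.5)(−0.2))a_N = 45 − 0.5·19.8, so 0.9a_N = 35.1 and a_N = 39.
Then a_C = 19.8 − 0.2·39 = 12.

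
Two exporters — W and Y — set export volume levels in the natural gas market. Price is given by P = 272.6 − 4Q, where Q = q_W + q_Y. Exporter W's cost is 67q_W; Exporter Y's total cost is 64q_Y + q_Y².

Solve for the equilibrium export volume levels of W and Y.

19.0875, 13.225

Exporter W's profit: π = q_W(272.6 − 4(q_W + q_Y)) − 67q_W.
∂π/∂q_W = 205.6 − 8q_W − 4q_Y = 0, so q_W = 25.7 − 0.5q_Y.
For Y: ∂π/∂q_Y = 208.6 − 10q_Y − 4q_W = 0 ⇒ q_Y = 20.86 − 0.4q_W.
Solving the two reaction functions simultaneously: (1 − (−0.5)(−0.4))q_W = 25.7 − 0.5·20.86, so 0.8q_W = 15.27 and q_W = 19.0875.
Then q_Y = 20.86 − 0.4·19.0875 = 13.225.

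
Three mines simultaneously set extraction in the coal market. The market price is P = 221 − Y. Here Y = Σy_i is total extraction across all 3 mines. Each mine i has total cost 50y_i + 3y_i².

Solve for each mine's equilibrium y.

A representative mine's profit is π_i = y_i(221 − Y) − 50y_i − 3y_i², with Y = y_i + Σ_{j≠i} y_j.
First-order condition: 171 − 8y_i − Σ_{j≠i} y_j = 0.
Imposing symmetry (y_j = y for all j) turns Σ_{j≠i} y_j into 2y, so 171 = 10y and y = 17.1.

17.1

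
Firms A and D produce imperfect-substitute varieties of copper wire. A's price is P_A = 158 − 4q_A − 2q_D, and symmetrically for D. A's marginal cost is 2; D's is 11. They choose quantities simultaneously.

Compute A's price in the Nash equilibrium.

65.6

Firm A's profit: π = q_A(158 − 4q_A − 2q_D) − 2q_A.
∂π/∂q_A = 156 − 8q_A − 2q_D = 0 ⇒ q_A = 19.5 − 0.25q_D.
Similarly q_D = 18.375 − 0.25q_A.
Plugging q_D into A's best response: q_A = 19.5 − 0.25(18.375 − 0.25q_A) ⇒ 0.9375q_A = 477/32, so q_A = 15.9.
Then q_D = 18.375 − 0.25·15.9 = 14.4.
P_A = 158 − 4·15.9 − 2·14.4 = 65.6.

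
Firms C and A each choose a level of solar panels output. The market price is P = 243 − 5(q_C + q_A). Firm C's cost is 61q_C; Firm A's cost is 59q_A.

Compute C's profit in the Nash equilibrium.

720

Firm C's profit: π = q_C(243 − 5(q_C + q_A)) − 61q_C.
∂π/∂q_C = 182 − 10q_C − 5q_A = 0, so q_C = 18.2 − 0.5q_A.
By the same steps for A: q_A = 18.4 − 0.5q_C.
Solving the two reaction functions simultaneously: (1 − (−0.5)(−0.5))q_C = 18.2 − 0.5·18.4, so 0.75q_C = 9 and q_C = 12.
Then q_A = 18.4 − 0.5·12 = 12.4.
Price P = 243 − 5·24.4 = 121.
C's profit: (121 − 61)·12 = 720.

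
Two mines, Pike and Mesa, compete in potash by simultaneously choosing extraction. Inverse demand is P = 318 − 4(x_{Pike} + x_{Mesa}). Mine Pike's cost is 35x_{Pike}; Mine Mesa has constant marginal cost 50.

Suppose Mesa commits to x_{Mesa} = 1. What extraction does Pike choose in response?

34.875

Mine Pike's profit: π = x_{Pike}(318 − 4(x_{Pike} + x_{Mesa})) − 35x_{Pike}.
∂π/∂x_{Pike} = 283 − 8x_{Pike} − 4x_{Mesa} = 0, so x_{Pike} = 35.375 − 0.5x_{Mesa}.
At x_{Mesa} = 1: x_{Pike} = 35.375 − 0.5·1 = 34.875.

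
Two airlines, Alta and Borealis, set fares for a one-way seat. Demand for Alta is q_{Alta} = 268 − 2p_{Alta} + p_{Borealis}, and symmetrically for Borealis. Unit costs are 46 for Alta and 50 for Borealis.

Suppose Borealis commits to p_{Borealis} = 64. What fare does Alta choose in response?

106

Alta's profit: π = (p_{Alta} − 46)(268 − 2p_{Alta} + p_{Borealis}).
∂π/∂p_{Alta} = 360 − 4p_{Alta} + p_{Borealis} = 0 ⇒ p_{Alta} = 90 + 0.25p_{Borealis}.
At p_{Borealis} = 64: p_{Alta} = 90 + 0.25·64 = 106.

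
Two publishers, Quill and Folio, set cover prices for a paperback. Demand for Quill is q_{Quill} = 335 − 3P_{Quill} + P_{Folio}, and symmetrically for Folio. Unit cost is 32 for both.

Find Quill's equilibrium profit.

8812.92

Quill's profit: π = (P_{Quill} − 32)(335 − 3P_{Quill} + P_{Folio}).
∂π/∂P_{Quill} = 431 − 6P_{Quill} + P_{Folio} = 0 ⇒ P_{Quill} = 431/6 + (1/6)P_{Folio}.
The game is symmetric, so in equilibrium P_{Folio} = P_{Quill}: the reaction function gives (5/6)P_{Quill} = 431/6, hence P_{Quill} = 86.2.
q_{Quill} = 335 − 3·86.2 + 86.2 = 162.6.
Profit = (86.2 − 32)·162.6 = 8812.92.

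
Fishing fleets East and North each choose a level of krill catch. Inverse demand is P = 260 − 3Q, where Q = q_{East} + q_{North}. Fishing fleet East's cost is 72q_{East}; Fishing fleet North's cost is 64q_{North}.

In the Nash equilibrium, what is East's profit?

1200

Fishing fleet East's profit: π = q_{East}(260 − 3(q_{East} + q_{North})) − 72q_{East}.
∂π/∂q_{East} = 188 − 6q_{East} − 3q_{North} = 0, so q_{East} = 94/3 − 0.5q_{North}.
By the same steps for North: q_{North} = 98/3 − 0.5q_{East}.
Plugging q_{North} into East's best response: q_{East} = 94/3 − 0.5(98/3 − 0.5q_{East}) ⇒ 0.75q_{East} = 15, so q_{East} = 20.
Then q_{North} = 98/3 − 0.5·20 = 68/3.
Price P = 260 − 3·(128/3) = 132.
East's profit: (132 − 72)·20 = 1200.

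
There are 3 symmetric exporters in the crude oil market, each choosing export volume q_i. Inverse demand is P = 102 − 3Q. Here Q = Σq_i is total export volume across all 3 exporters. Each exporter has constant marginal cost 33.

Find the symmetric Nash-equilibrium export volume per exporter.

5.75

A representative exporter's profit is π_i = q_i(102 − 3Q) − 33q_i, with Q = q_i + Σ_{j≠i} q_j.
First-order condition: 69 − 6q_i − 3Σ_{j≠i} q_j = 0.
With identical exporters, set every q_j = q: then 69 − 6q − 6q = 0, i.e. q = 69/12 = 5.75.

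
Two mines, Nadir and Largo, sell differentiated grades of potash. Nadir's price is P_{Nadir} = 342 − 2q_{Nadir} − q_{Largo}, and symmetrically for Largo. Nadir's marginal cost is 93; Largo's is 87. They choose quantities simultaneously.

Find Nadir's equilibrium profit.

4880.72

Mine Nadir's profit: π = q_{Nadir}(342 − 2q_{Nadir} − q_{Largo}) − 93q_{Nadir}.
∂π/∂q_{Nadir} = 249 − 4q_{Nadir} − q_{Largo} = 0 ⇒ q_{Nadir} = 62.25 − 0.25q_{Largo}.
Similarly q_{Largo} = 63.75 − 0.25q_{Nadir}.
Substituting the second reaction function into the first: q_{Nadir} = 62.25 − 0.25(63.75 − 0.25q_{Nadir}), which gives 0.9375q_{Nadir} = 46.3125 ⇒ q_{Nadir} = 49.4.
Then q_{Largo} = 63.75 − 0.25·49.4 = 51.4.
P_{Nadir} = 342 − 2·49.4 − 51.4 = 191.8.
Profit = (191.8 − 93)·49.4 = 4880.72.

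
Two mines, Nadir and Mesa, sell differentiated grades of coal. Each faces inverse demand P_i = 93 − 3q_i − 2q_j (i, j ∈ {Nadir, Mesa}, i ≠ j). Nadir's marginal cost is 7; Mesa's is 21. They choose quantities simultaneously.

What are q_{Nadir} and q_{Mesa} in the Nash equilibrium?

11.625, 8.125

Mine Nadir's profit: π = q_{Nadir}(93 − 3q_{Nadir} − 2q_{Mesa}) − 7q_{Nadir}.
∂π/∂q_{Nadir} = 86 − 6q_{Nadir} − 2q_{Mesa} = 0 ⇒ q_{Nadir} = 43/3 − (1/3)q_{Mesa}.
Similarly q_{Mesa} = 12 − (1/3)q_{Nadir}.
Substituting the second reaction function into the first: q_{Nadir} = 43/3 − (1/3)(12 − (1/3)q_{Nadir}), which gives (8/9)q_{Nadir} = 31/3 ⇒ q_{Nadir} = 11.625.
Then q_{Mesa} = 12 − (1/3)·11.625 = 8.125.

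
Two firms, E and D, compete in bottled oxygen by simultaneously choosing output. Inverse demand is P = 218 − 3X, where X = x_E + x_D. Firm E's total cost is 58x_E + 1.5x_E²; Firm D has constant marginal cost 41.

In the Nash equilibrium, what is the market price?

Firm E's profit: π = x_E(218 − 3(x_E + x_D)) − 58x_E − 1.5x_E².
∂π/∂x_E = 160 − 9x_E − 3x_D = 0, so x_E = 160/9 − (1/3)x_D.
For D: ∂π/∂x_D = 177 − 6x_D − 3x_E = 0 ⇒ x_D = 29.5 − 0.5x_E.
Plugging x_D into E's best response: x_E = 160/9 − (1/3)(29.5 − 0.5x_E) ⇒ (5/6)x_E = 143/18, so x_E = 143/15.
Then x_D = 29.5 − 0.5·(143/15) = 371/15.
Equilibrium price: P = 218 − 3·(514/15) = 115.2.

115.2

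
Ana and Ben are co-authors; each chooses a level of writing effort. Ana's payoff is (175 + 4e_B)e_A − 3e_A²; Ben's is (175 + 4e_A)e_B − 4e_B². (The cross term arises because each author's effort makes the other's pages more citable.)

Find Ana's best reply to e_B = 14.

38.5

Expanding Ana's payoff: 175e_A + 4e_Be_A − 3e_A².
∂π/∂e_A = 175 + 4e_B − 6e_A = 0, so e_A = 175/6 + (2/3)e_B.
At e_B = 14: e_A = 175/6 + (2/3)·14 = 38.5.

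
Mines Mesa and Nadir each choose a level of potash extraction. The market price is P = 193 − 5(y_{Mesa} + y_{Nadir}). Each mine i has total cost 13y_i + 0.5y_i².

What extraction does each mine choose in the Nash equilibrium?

Mine Mesa's profit: π = y_{Mesa}(193 − 5(y_{Mesa} + y_{Nadir})) − 13y_{Mesa} − 0.5y_{Mesa}².
∂π/∂y_{Mesa} = 180 − 11y_{Mesa} − 5y_{Nadir} = 0, so y_{Mesa} = 180/11 − (5/11)y_{Nadir}.
By symmetry y_{Nadir} = y_{Mesa}; substituting into the reaction function, (16/11)y_{Mesa} = 180/11 and y_{Mesa} = 11.25.

11.25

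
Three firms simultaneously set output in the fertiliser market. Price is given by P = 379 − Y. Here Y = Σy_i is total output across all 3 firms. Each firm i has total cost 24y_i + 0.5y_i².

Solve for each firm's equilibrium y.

71

A representative firm's profit is π_i = y_i(379 − Y) − 24y_i − 0.5y_i², with Y = y_i + Σ_{j≠i} y_j.
First-order condition: 355 − 3y_i − Σ_{j≠i} y_j = 0.
With identical firms, set every y_j = y: then 355 − 3y − 2y = 0, i.e. y = 355/5 = 71.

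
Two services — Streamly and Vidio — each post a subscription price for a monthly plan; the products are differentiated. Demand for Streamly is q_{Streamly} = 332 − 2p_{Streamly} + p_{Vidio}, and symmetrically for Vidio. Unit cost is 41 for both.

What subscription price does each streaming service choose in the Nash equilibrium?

138

Streamly's profit: π = (p_{Streamly} − 41)(332 − 2p_{Streamly} + p_{Vidio}).
∂π/∂p_{Streamly} = 414 − 4p_{Streamly} + p_{Vidio} = 0 ⇒ p_{Streamly} = 103.5 + 0.25p_{Vidio}.
By symmetry p_{Vidio} = p_{Streamly}; substituting into the reaction function, 0.75p_{Streamly} = 103.5 and p_{Streamly} = 138.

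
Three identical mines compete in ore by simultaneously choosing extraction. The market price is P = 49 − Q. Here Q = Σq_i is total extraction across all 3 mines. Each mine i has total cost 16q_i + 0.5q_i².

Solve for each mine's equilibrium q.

6.6

A representative mine's profit is π_i = q_i(49 − Q) − 16q_i − 0.5q_i², with Q = q_i + Σ_{j≠i} q_j.
First-order condition: 33 − 3q_i − Σ_{j≠i} q_j = 0.
With identical mines, set every q_j = q: then 33 − 3q − 2q = 0, i.e. q = 33/5 = 6.6.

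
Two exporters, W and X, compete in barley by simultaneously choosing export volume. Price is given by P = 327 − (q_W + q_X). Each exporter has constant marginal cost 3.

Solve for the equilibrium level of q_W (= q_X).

Exporter W's profit: π = q_W(327 − (q_W + q_X)) − 3q_W.
∂π/∂q_W = 324 − 2q_W − q_X = 0, so q_W = 162 − 0.5q_X.
The game is symmetric, so in equilibrium q_X = q_W: the reaction function gives 1.5q_W = 162, hence q_W = 108.

108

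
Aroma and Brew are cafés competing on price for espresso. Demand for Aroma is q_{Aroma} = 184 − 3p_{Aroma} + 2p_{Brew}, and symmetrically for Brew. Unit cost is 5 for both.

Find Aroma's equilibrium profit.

6007.6875

Aroma's profit: π = (p_{Aroma} − 5)(184 − 3p_{Aroma} + 2p_{Brew}).
∂π/∂p_{Aroma} = 199 − 6p_{Aroma} + 2p_{Brew} = 0 ⇒ p_{Aroma} = 199/6 + (1/3)p_{Brew}.
By symmetry p_{Brew} = p_{Aroma}; substituting into the reaction function, (2/3)p_{Aroma} = 199/6 and p_{Aroma} = 49.75.
q_{Aroma} = 184 − 3·49.75 + 2·49.75 = 134.25.
Profit = (49.75 − 5)·134.25 = 6007.6875.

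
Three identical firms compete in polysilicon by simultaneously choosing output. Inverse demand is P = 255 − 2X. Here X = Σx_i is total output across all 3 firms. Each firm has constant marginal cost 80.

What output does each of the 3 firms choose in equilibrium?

A representative firm's profit is π_i = x_i(255 − 2X) − 80x_i, with X = x_i + Σ_{j≠i} x_j.
First-order condition: 175 − 4x_i − 2Σ_{j≠i} x_j = 0.
With identical firms, set every x_j = x: then 175 − 4x − 4x = 0, i.e. x = 175/8 = 21.875.

21.875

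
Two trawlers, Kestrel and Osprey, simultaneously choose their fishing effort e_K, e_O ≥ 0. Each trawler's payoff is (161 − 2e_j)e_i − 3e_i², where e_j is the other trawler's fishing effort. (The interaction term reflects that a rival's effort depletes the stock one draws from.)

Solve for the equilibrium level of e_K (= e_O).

20.125

Kestrel's payoff is (161 − 2e_O)e_K − 3e_K².
∂π/∂e_K = 161 − 2e_O − 6e_K = 0, so e_K = 161/6 − (1/3)e_O.
The game is symmetric, so in equilibrium e_O = e_K: the reaction function gives (4/3)e_K = 161/6, hence e_K = 20.125.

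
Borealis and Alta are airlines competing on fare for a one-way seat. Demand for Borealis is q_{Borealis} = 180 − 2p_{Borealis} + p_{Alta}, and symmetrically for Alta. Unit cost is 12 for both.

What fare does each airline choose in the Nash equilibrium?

Borealis's profit: π = (p_{Borealis} − 12)(180 − 2p_{Borealis} + p_{Alta}).
∂π/∂p_{Borealis} = 204 − 4p_{Borealis} + p_{Alta} = 0 ⇒ p_{Borealis} = 51 + 0.25p_{Alta}.
The game is symmetric, so in equilibrium p_{Alta} = p_{Borealis}: the reaction function gives 0.75p_{Borealis} = 51, hence p_{Borealis} = 68.

68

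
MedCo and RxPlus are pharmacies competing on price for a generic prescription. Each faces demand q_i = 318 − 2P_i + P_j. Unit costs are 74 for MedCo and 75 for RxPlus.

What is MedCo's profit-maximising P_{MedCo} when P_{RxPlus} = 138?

151

MedCo's profit: π = (P_{MedCo} − 74)(318 − 2P_{MedCo} + P_{RxPlus}).
∂π/∂P_{MedCo} = 466 − 4P_{MedCo} + P_{RxPlus} = 0 ⇒ P_{MedCo} = 116.5 + 0.25P_{RxPlus}.
At P_{RxPlus} = 138: P_{MedCo} = 116.5 + 0.25·138 = 151.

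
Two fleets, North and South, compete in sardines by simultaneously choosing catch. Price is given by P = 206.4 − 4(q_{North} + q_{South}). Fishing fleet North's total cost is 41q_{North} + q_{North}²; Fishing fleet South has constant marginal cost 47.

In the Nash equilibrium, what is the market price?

105.275

Fishing fleet North's profit: π = q_{North}(206.4 − 4(q_{North} + q_{South})) − 41q_{North} − q_{North}².
∂π/∂q_{North} = 165.4 − 10q_{North} − 4q_{South} = 0, so q_{North} = 16.54 − 0.4q_{South}.
For South: ∂π/∂q_{South} = 159.4 − 8q_{South} − 4q_{North} = 0 ⇒ q_{South} = 19.925 − 0.5q_{North}.
Solving the two reaction functions simultaneously: (1 − (−0.4)(−0.5))q_{North} = 16.54 − 0.4·19.925, so 0.8q_{North} = 8.57 and q_{North} = 10.7125.
Then q_{South} = 19.925 − 0.5·10.7125 = 2331/160.
Equilibrium price: P = 206.4 − 4·(809/32) = 105.275.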